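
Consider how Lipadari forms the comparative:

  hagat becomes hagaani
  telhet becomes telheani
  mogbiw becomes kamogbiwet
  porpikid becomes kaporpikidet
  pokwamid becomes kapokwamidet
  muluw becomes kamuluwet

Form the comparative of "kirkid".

kakirkidet

hagat and mogbiw both have 2 vowels yet inflect differently (hagaani, kamogbiwet), so the number of vowels is not what conditions the rule; the final letter is.
"kirkid" ends in -d. The stems ending in -d (porpikid → kaporpikidet, pokwamid → kapokwamidet) add ka- … -et around the stem.
So kirkid → kakirkidet.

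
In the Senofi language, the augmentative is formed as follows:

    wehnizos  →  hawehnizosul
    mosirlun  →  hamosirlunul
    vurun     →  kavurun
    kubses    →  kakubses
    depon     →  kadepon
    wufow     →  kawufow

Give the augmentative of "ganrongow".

haganrongowul

mosirlun and vurun both end in -n yet inflect differently (hamosirlunul, kavurun), so the final letter is not what conditions the rule; the number of vowels is.
"ganrongow" has 3 vowels. The stems with 3 vowels (wehnizos → hawehnizosul, mosirlun → hamosirlunul) add ha- … -ul around the stem.
So ganrongow → haganrongowul.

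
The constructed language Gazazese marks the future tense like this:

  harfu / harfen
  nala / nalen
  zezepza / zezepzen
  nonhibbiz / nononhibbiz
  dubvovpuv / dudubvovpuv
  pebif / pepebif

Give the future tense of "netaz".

harfu and dubvovpuv both have last vowel 'u' yet inflect differently (harfen, dudubvovpuv), so the last vowel is not what conditions the rule; whether the stem ends in a vowel or a consonant is.
"netaz" ends in a consonant. The stems ending in a consonant (nonhibbiz → nononhibbiz, dubvovpuv → dudubvovpuv, pebif → pepebif) repeat the first consonant+vowel as a prefix.
So netaz → nenetaz.

nenetaz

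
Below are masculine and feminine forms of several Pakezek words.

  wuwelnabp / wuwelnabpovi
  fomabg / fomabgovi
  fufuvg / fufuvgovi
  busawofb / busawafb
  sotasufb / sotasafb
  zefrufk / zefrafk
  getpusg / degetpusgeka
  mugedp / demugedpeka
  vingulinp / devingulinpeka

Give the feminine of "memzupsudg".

dememzupsudgeka

fomabg and getpusg both end in -g yet inflect differently (fomabgovi, degetpusgeka), so the final letter is not what conditions the rule; the second-to-last letter is.
"memzupsudg" has second-to-last letter 'd'. The one such stem in the data (mugedp → demugedpeka) adds de- … -eka around the stem, so the same rule applies.
The other patterns: stems whose second-to-last letter is 'b' or 'v' add -ovi; stems whose second-to-last letter is 'f' change the last vowel to 'a'.
So memzupsudg → dememzupsudgeka.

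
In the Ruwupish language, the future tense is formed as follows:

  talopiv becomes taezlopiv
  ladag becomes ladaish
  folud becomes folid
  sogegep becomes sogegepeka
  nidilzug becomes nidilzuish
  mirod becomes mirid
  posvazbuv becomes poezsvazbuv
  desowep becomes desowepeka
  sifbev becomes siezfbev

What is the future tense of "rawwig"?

"rawwig" ends in -g. The stems ending in -g (nidilzug → nidilzuish, ladag → ladaish) drop the final letter and add -ish.
So rawwig → rawwiish.

rawwiish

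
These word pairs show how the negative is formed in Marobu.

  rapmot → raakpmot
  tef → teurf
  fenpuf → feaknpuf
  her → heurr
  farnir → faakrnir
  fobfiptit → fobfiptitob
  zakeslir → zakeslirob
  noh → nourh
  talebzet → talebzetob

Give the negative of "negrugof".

her and farnir both end in -r yet inflect differently (heurr, faakrnir), so the final letter is not what conditions the rule; the number of vowels is.
"negrugof" has 3 vowels. The stems with 3 vowels (zakeslir → zakeslirob, fobfiptit → fobfiptitob, talebzet → talebzetob) add -ob.
So negrugof → negrugofob.

negrugofob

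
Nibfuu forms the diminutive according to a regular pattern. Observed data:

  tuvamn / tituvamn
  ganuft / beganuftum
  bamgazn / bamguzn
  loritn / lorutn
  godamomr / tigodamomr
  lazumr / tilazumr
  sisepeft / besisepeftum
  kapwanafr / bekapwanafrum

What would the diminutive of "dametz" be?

lazumr and kapwanafr both end in -r yet inflect differently (tilazumr, bekapwanafrum), so the final letter is not what conditions the rule; the second-to-last letter is.
"dametz" has second-to-last letter 't'. The one such stem in the data (loritn → lorutn) changes the last vowel to 'u' (as does bamgazn), so the same rule applies.
So dametz → damutz.

damutz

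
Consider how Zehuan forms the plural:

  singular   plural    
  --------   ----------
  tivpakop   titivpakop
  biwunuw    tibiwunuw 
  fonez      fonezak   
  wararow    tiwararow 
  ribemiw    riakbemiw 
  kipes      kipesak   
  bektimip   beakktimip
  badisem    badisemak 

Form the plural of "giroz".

tigiroz

"giroz" has last vowel 'o'. The stems whose last vowel is 'o' (tivpakop → titivpakop, wararow → tiwararow) add the prefix ti-.
The other patterns: stems whose last vowel is 'i' insert -ak- after the first vowel; stems whose last vowel is 'e' add -ak.
So giroz → tigiroz.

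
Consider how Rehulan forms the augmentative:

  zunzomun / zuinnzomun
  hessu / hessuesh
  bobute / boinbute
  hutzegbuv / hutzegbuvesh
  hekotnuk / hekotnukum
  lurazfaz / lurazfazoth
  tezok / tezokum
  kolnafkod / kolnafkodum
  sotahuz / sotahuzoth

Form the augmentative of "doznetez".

zunzomun and sotahuz both have last vowel 'u' yet inflect differently (zuinnzomun, sotahuzoth), so the last vowel is not what conditions the rule; the final letter is.
"doznetez" ends in -z. The stems ending in -z (sotahuz → sotahuzoth, lurazfaz → lurazfazoth) add -oth.
The other patterns: stems ending in -e or -n insert -in- after the first vowel; stems ending in -d or -k add -um; stems ending in -u or -v add -esh.
So doznetez → doznetezoth.

doznetezoth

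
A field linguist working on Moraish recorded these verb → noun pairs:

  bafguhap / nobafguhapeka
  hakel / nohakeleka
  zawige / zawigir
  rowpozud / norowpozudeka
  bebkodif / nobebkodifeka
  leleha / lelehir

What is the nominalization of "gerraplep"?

nogerraplepeka

hakel and zawige both have last vowel 'e' yet inflect differently (nohakeleka, zawigir), so the last vowel is not what conditions the rule; whether the stem ends in a vowel or a consonant is.
"gerraplep" ends in a consonant. The stems ending in a consonant (hakel → nohakeleka, bebkodif → nobebkodifeka, rowpozud → norowpozudeka) add no- … -eka around the stem.
So gerraplep → nogerraplepeka.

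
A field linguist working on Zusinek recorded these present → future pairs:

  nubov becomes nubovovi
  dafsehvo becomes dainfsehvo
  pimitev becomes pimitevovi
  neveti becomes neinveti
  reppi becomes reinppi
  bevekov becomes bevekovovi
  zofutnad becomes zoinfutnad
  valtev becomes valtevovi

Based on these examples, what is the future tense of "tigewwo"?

bevekov and dafsehvo both have last vowel 'o' yet inflect differently (bevekovovi, dainfsehvo), so the last vowel is not what conditions the rule; the final letter is.
"tigewwo" ends in -o. The one such stem in the data (dafsehvo → dainfsehvo) inserts -in- after the first vowel (as do reppi, neveti), so the same rule applies.
So tigewwo → tiingewwo.

tiingewwo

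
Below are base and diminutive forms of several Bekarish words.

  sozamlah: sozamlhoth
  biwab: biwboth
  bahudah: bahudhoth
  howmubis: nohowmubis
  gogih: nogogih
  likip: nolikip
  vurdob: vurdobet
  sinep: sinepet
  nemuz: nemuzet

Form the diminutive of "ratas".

sozamlah and gogih both end in -h yet inflect differently (sozamlhoth, nogogih), so the final letter is not what conditions the rule; the last vowel is.
"ratas" has last vowel 'a'. The stems whose last vowel is 'a' (sozamlah → sozamlhoth, biwab → biwboth, bahudah → bahudhoth) delete the last vowel and add -oth.
So ratas → ratsoth.

ratsoth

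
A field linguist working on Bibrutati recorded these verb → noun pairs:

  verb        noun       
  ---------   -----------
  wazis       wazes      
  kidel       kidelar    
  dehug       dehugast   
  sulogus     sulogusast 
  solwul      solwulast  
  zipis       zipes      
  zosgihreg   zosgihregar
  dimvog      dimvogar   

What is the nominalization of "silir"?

siler

sulogus and wazis both end in -s yet inflect differently (sulogusast, wazes), so the final letter is not what conditions the rule; the last vowel is.
"silir" has last vowel 'i'. The stems whose last vowel is 'i' (wazis → wazes, zipis → zipes) change the last vowel to 'e'.
So silir → siler.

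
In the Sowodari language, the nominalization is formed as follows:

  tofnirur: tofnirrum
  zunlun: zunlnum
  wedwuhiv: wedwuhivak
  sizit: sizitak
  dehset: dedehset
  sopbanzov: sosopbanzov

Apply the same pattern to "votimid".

sizit and dehset both end in -t yet inflect differently (sizitak, dedehset), so the final letter is not what conditions the rule; the last vowel is.
"votimid" has last vowel 'i'. The stems whose last vowel is 'i' (wedwuhiv → wedwuhivak, sizit → sizitak) add -ak.
The other patterns: stems whose last vowel is 'u' delete the last vowel and add -um; stems whose last vowel is 'e' or 'o' repeat the first consonant+vowel as a prefix.
So votimid → votimidak.

votimidak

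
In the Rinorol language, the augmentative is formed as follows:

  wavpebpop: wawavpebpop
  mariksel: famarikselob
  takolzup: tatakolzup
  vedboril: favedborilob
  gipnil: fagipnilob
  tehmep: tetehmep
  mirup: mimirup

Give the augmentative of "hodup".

tehmep and mariksel both have last vowel 'e' yet inflect differently (tetehmep, famarikselob), so the last vowel is not what conditions the rule; the final letter is.
"hodup" ends in -p. The stems ending in -p (wavpebpop → wawavpebpop, tehmep → tetehmep, takolzup → tatakolzup) repeat the first consonant+vowel as a prefix.
The other pattern: stems ending in -l add fa- … -ob around the stem.
So hodup → hohodup.

hohodup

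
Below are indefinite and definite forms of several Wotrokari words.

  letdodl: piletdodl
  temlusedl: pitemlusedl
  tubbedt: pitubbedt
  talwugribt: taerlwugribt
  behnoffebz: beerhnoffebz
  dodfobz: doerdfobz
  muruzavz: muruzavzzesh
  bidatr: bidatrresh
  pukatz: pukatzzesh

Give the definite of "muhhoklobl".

muerhhoklobl

tubbedt and talwugribt both end in -t yet inflect differently (pitubbedt, taerlwugribt), so the final letter is not what conditions the rule; the second-to-last letter is.
"muhhoklobl" has second-to-last letter 'b'. The stems whose second-to-last letter is 'b' (talwugribt → taerlwugribt, behnoffebz → beerhnoffebz, dodfobz → doerdfobz) insert -er- after the first vowel.
So muhhoklobl → muerhhoklobl.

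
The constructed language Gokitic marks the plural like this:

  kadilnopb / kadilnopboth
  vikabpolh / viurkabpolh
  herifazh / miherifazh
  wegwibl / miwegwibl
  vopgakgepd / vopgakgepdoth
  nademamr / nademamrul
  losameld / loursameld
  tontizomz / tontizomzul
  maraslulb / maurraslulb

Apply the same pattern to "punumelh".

puurnumelh

losameld and vopgakgepd both end in -d yet inflect differently (loursameld, vopgakgepdoth), so the final letter is not what conditions the rule; the second-to-last letter is.
"punumelh" has second-to-last letter 'l'. The stems whose second-to-last letter is 'l' (vikabpolh → viurkabpolh, losameld → loursameld, maraslulb → maurraslulb) insert -ur- after the first vowel.
So punumelh → puurnumelh.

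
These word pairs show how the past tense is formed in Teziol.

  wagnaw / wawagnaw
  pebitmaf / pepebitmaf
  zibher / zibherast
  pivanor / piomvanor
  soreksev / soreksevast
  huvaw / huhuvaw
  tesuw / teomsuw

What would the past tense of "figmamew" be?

zibher and pivanor both end in -r yet inflect differently (zibherast, piomvanor), so the final letter is not what conditions the rule; the last vowel is.
"figmamew" has last vowel 'e'. The stems whose last vowel is 'e' (soreksev → soreksevast, zibher → zibherast) add -ast.
The other patterns: stems whose last vowel is 'a' repeat the first consonant+vowel as a prefix; stems whose last vowel is 'o' or 'u' insert -om- after the first vowel.
So figmamew → figmamewast.

figmamewast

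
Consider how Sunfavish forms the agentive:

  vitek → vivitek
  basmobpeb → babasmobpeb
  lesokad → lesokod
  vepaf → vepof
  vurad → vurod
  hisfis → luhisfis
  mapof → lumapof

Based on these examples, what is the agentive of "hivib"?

vepaf and mapof both end in -f yet inflect differently (vepof, lumapof), so the final letter is not what conditions the rule; the last vowel is.
"hivib" has last vowel 'i'. The one such stem in the data (hisfis → luhisfis) adds the prefix lu-, so the same rule applies.
So hivib → luhivib.

luhivib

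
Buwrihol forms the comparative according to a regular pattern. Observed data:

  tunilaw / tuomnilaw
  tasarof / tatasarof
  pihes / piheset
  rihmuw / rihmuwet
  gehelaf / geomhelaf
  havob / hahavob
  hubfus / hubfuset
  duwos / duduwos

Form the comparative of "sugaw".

suomgaw

gehelaf and tasarof both end in -f yet inflect differently (geomhelaf, tatasarof), so the final letter is not what conditions the rule; the last vowel is.
"sugaw" has last vowel 'a'. The stems whose last vowel is 'a' (tunilaw → tuomnilaw, gehelaf → geomhelaf) insert -om- after the first vowel.
The other patterns: stems whose last vowel is 'o' repeat the first consonant+vowel as a prefix; stems whose last vowel is 'e' or 'u' add -et.
So sugaw → suomgaw.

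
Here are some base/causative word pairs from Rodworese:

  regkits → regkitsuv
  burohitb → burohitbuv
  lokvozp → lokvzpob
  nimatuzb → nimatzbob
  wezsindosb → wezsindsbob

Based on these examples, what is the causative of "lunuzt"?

lunztob

"lunuzt" has second-to-last letter 'z'. The stems whose second-to-last letter is 'z' (nimatuzb → nimatzbob, lokvozp → lokvzpob) delete the last vowel and add -ob.
The other pattern: stems whose second-to-last letter is 't' add -uv.
So lunuzt → lunztob.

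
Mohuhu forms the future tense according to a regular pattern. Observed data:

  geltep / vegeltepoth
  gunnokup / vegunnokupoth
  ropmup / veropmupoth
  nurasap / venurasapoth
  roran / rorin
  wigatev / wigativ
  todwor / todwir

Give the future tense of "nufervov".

nuferviv

nurasap and roran both have last vowel 'a' yet inflect differently (venurasapoth, rorin), so the last vowel is not what conditions the rule; the final letter is.
"nufervov" ends in -v. The one such stem in the data (wigatev → wigativ) changes the last vowel to 'i' (as do roran, todwor), so the same rule applies.
The other pattern: stems ending in -p add ve- … -oth around the stem.
So nufervov → nuferviv.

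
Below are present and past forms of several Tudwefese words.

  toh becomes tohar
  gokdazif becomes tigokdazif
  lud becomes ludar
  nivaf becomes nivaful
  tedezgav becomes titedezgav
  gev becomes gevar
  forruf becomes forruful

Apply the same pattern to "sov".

sovar

nivaf and gokdazif both end in -f yet inflect differently (nivaful, tigokdazif), so the final letter is not what conditions the rule; the number of vowels is.
"sov" has 1 vowel. The stems with 1 vowel (toh → tohar, gev → gevar, lud → ludar) add -ar.
So sov → sovar.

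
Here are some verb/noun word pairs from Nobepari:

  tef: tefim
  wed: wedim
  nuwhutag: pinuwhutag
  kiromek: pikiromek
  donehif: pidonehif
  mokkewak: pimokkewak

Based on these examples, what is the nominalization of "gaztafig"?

tef and donehif both end in -f yet inflect differently (tefim, pidonehif), so the final letter is not what conditions the rule; the number of vowels is.
"gaztafig" has 3 vowels. The stems with 3 vowels (nuwhutag → pinuwhutag, kiromek → pikiromek, donehif → pidonehif) add the prefix pi-.
The other pattern: stems with 1 vowel add -im.
So gaztafig → pigaztafig.

pigaztafig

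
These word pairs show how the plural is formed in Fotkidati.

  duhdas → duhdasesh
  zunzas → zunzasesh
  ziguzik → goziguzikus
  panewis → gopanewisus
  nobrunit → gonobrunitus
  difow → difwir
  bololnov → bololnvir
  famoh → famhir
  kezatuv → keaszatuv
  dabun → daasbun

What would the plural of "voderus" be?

voasderus

duhdas and panewis both end in -s yet inflect differently (duhdasesh, gopanewisus), so the final letter is not what conditions the rule; the last vowel is.
"voderus" has last vowel 'u'. The stems whose last vowel is 'u' (kezatuv → keaszatuv, dabun → daasbun) insert -as- after the first vowel.
So voderus → voasderus.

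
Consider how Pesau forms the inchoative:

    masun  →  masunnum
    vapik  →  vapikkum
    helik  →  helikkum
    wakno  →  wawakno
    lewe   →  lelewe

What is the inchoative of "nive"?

ninive

masun and wakno both have 2 vowels yet inflect differently (masunnum, wawakno), so the number of vowels is not what conditions the rule; whether the stem ends in a vowel or a consonant is.
"nive" ends in a vowel. The stems ending in a vowel (wakno → wawakno, lewe → lelewe) repeat the first consonant+vowel as a prefix.
The other pattern: stems ending in a consonant double the final consonant and add -um.
So nive → ninive.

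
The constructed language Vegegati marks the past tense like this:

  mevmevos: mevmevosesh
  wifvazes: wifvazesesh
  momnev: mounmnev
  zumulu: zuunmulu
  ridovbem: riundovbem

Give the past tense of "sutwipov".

"sutwipov" ends in -v. The one such stem in the data (momnev → mounmnev) inserts -un- after the first vowel (as do zumulu, ridovbem), so the same rule applies.
The other pattern: stems ending in -s add -esh.
So sutwipov → suuntwipov.

suuntwipov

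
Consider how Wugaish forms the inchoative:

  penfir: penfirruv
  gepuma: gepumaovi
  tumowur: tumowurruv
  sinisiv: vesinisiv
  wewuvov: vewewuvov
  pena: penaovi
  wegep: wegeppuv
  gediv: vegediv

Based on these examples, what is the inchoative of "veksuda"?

"veksuda" ends in -a. The stems ending in -a (gepuma → gepumaovi, pena → penaovi) add -ovi.
The other patterns: stems ending in -v add the prefix ve-; stems ending in -p or -r double the final consonant and add -uv.
So veksuda → veksudaovi.

veksudaovi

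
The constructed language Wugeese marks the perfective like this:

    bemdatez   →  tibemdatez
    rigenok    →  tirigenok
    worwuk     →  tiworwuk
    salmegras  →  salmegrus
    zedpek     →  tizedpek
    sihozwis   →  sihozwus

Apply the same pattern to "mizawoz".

salmegras and bemdatez both have 3 vowels yet inflect differently (salmegrus, tibemdatez), so the number of vowels is not what conditions the rule; the final letter is.
"mizawoz" ends in -z. The one such stem in the data (bemdatez → tibemdatez) adds the prefix ti-, so the same rule applies.
So mizawoz → timizawoz.

timizawoz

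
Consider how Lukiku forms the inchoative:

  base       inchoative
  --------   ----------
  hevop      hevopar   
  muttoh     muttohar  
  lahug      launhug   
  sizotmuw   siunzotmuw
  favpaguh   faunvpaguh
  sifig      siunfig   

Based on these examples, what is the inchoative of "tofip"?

"tofip" has last vowel 'i'. The one such stem in the data (sifig → siunfig) inserts -un- after the first vowel (as do lahug, sizotmuw), so the same rule applies.
The other pattern: stems whose last vowel is 'o' add -ar.
So tofip → tounfip.

tounfip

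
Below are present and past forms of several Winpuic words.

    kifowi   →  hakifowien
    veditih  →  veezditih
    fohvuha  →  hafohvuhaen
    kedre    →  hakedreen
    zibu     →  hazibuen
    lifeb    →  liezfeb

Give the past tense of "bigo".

habigoen

kifowi and veditih both have last vowel 'i' yet inflect differently (hakifowien, veezditih), so the last vowel is not what conditions the rule; whether the stem ends in a vowel or a consonant is.
"bigo" ends in a vowel. The stems ending in a vowel (fohvuha → hafohvuhaen, kifowi → hakifowien, zibu → hazibuen) add ha- … -en around the stem.
So bigo → habigoen.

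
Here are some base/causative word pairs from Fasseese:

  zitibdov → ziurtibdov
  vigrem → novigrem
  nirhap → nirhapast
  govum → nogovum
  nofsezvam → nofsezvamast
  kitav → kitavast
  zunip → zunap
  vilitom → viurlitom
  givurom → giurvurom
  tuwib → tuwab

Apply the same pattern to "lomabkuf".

"lomabkuf" has last vowel 'u'. The one such stem in the data (govum → nogovum) adds the prefix no-, so the same rule applies.
The other patterns: stems whose last vowel is 'a' add -ast; stems whose last vowel is 'i' change the last vowel to 'a'; stems whose last vowel is 'o' insert -ur- after the first vowel.
So lomabkuf → nolomabkuf.

nolomabkuf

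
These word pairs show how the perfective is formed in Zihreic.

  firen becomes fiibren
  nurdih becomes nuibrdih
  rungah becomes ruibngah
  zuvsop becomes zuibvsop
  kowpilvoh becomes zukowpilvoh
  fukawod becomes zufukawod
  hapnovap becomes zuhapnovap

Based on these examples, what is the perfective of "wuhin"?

"wuhin" has 2 vowels. The stems with 2 vowels (firen → fiibren, nurdih → nuibrdih, rungah → ruibngah) insert -ib- after the first vowel.
The other pattern: stems with 3 vowels add the prefix zu-.
So wuhin → wuibhin.

wuibhin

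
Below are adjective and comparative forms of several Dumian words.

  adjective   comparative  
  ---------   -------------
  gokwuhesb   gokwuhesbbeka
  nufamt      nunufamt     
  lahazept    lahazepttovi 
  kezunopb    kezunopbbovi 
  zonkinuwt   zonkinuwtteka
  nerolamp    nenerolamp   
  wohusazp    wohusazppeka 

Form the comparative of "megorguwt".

"megorguwt" has second-to-last letter 'w'. The one such stem in the data (zonkinuwt → zonkinuwtteka) doubles the final consonant and adds -eka (as do wohusazp, gokwuhesb), so the same rule applies.
The other patterns: stems whose second-to-last letter is 'm' repeat the first consonant+vowel as a prefix; stems whose second-to-last letter is 'p' double the final consonant and add -ovi.
So megorguwt → megorguwtteka.

megorguwtteka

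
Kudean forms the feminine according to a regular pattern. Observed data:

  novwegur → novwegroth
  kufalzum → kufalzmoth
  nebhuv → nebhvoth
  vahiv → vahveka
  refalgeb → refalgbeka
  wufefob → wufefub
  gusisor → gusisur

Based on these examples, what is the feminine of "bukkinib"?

nebhuv and vahiv both end in -v yet inflect differently (nebhvoth, vahveka), so the final letter is not what conditions the rule; the last vowel is.
"bukkinib" has last vowel 'i'. The one such stem in the data (vahiv → vahveka) deletes the last vowel and adds -eka (as does refalgeb), so the same rule applies.
So bukkinib → bukkinbeka.

bukkinbeka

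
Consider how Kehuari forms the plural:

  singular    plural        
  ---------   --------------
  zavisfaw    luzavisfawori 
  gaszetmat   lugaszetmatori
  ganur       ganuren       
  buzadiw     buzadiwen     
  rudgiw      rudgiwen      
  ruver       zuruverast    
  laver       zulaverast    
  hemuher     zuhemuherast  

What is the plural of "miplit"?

mipliten

"miplit" has last vowel 'i'. The stems whose last vowel is 'i' (buzadiw → buzadiwen, rudgiw → rudgiwen) add -en.
So miplit → mipliten.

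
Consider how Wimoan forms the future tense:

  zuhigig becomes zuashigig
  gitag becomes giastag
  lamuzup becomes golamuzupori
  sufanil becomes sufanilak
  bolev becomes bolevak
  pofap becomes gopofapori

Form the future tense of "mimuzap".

gomimuzapori

"mimuzap" ends in -p. The stems ending in -p (pofap → gopofapori, lamuzup → golamuzupori) add go- … -ori around the stem.
The other patterns: stems ending in -g insert -as- after the first vowel; stems ending in -l or -v add -ak.
So mimuzap → gomimuzapori.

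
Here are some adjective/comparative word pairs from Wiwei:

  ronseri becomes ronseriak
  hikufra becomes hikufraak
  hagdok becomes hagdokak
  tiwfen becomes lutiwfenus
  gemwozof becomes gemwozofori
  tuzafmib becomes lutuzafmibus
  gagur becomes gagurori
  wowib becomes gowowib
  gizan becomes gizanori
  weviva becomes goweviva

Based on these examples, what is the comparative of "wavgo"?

gizan and tiwfen both end in -n yet inflect differently (gizanori, lutiwfenus), so the final letter is not what conditions the rule; the first letter is.
"wavgo" begins with w-. The stems beginning with w- (wowib → gowowib, weviva → goweviva) add the prefix go-.
So wavgo → gowavgo.

gowavgo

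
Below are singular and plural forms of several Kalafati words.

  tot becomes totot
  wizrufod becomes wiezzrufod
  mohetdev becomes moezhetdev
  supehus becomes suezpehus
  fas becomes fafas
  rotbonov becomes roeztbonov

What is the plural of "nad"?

nanad

supehus and fas both end in -s yet inflect differently (suezpehus, fafas), so the final letter is not what conditions the rule; the number of vowels is.
"nad" has 1 vowel. The stems with 1 vowel (fas → fafas, tot → totot) repeat the first consonant+vowel as a prefix.
The other pattern: stems with 3 vowels insert -ez- after the first vowel.
So nad → nanad.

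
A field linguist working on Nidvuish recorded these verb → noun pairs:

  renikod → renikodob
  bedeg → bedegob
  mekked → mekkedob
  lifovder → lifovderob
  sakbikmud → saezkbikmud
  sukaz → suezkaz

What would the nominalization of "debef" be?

debefob

renikod and sakbikmud both end in -d yet inflect differently (renikodob, saezkbikmud), so the final letter is not what conditions the rule; the last vowel is.
"debef" has last vowel 'e'. The stems whose last vowel is 'e' (bedeg → bedegob, mekked → mekkedob, lifovder → lifovderob) add -ob.
So debef → debefob.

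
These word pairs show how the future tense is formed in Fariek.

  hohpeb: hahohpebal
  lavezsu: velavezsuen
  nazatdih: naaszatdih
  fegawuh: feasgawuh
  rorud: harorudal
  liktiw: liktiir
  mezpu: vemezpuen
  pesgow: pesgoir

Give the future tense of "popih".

nazatdih and liktiw both have last vowel 'i' yet inflect differently (naaszatdih, liktiir), so the last vowel is not what conditions the rule; the final letter is.
"popih" ends in -h. The stems ending in -h (nazatdih → naaszatdih, fegawuh → feasgawuh) insert -as- after the first vowel.
So popih → poaspih.

poaspih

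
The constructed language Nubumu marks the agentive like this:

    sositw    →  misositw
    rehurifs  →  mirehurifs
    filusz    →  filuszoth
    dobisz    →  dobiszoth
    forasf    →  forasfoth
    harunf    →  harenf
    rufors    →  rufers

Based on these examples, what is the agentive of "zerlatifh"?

mizerlatifh

"zerlatifh" has second-to-last letter 'f'. The one such stem in the data (rehurifs → mirehurifs) adds the prefix mi-, so the same rule applies.
The other patterns: stems whose second-to-last letter is 's' add -oth; stems whose second-to-last letter is 'n' or 'r' change the last vowel to 'e'.
So zerlatifh → mizerlatifh.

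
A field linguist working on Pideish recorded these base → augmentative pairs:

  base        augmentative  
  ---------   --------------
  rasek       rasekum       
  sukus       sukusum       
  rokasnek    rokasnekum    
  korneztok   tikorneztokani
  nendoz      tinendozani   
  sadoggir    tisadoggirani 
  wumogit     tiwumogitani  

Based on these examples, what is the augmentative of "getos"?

tigetosani

rasek and korneztok both end in -k yet inflect differently (rasekum, tikorneztokani), so the final letter is not what conditions the rule; the last vowel is.
"getos" has last vowel 'o'. The stems whose last vowel is 'o' (korneztok → tikorneztokani, nendoz → tinendozani) add ti- … -ani around the stem.
The other pattern: stems whose last vowel is 'e' or 'u' add -um.
So getos → tigetosani.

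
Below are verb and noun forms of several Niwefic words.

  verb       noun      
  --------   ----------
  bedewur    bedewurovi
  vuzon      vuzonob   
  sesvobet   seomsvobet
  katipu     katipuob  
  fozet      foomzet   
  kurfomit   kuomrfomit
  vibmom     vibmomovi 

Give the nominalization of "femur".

"femur" ends in -r. The one such stem in the data (bedewur → bedewurovi) adds -ovi, so the same rule applies.
So femur → femurovi.

femurovi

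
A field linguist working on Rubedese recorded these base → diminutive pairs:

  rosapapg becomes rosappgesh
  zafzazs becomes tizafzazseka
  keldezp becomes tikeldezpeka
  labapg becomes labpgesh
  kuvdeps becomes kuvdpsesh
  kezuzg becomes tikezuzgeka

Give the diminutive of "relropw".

rosapapg and kezuzg both end in -g yet inflect differently (rosappgesh, tikezuzgeka), so the final letter is not what conditions the rule; the second-to-last letter is.
"relropw" has second-to-last letter 'p'. The stems whose second-to-last letter is 'p' (rosapapg → rosappgesh, labapg → labpgesh, kuvdeps → kuvdpsesh) delete the last vowel and add -esh.
The other pattern: stems whose second-to-last letter is 'z' add ti- … -eka around the stem.
So relropw → relrpwesh.

relrpwesh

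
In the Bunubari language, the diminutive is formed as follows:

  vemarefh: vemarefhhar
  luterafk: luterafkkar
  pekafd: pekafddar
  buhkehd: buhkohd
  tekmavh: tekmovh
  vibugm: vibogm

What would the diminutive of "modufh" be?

pekafd and buhkehd both end in -d yet inflect differently (pekafddar, buhkohd), so the final letter is not what conditions the rule; the second-to-last letter is.
"modufh" has second-to-last letter 'f'. The stems whose second-to-last letter is 'f' (vemarefh → vemarefhhar, luterafk → luterafkkar, pekafd → pekafddar) double the final consonant and add -ar.
The other pattern: stems whose second-to-last letter is 'g', 'h' or 'v' change the last vowel to 'o'.
So modufh → modufhhar.

modufhhar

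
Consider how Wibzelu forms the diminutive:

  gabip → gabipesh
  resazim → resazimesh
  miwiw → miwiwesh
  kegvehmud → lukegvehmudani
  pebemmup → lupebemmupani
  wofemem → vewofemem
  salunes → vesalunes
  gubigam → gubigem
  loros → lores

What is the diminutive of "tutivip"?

tutivipesh

gabip and pebemmup both end in -p yet inflect differently (gabipesh, lupebemmupani), so the final letter is not what conditions the rule; the last vowel is.
"tutivip" has last vowel 'i'. The stems whose last vowel is 'i' (gabip → gabipesh, resazim → resazimesh, miwiw → miwiwesh) add -esh.
So tutivip → tutivipesh.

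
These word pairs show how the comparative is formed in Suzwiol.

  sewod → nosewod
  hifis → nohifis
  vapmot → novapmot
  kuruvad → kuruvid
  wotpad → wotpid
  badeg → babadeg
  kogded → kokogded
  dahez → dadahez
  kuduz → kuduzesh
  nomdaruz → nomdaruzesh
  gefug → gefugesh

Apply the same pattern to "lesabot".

nolesabot

"lesabot" has last vowel 'o'. The stems whose last vowel is 'o' (sewod → nosewod, vapmot → novapmot) add the prefix no-.
So lesabot → nolesabot.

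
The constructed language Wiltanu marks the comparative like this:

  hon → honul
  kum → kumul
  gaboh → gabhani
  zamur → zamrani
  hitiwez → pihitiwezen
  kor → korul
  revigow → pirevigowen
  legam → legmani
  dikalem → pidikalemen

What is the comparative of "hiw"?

kor and zamur both end in -r yet inflect differently (korul, zamrani), so the final letter is not what conditions the rule; the number of vowels is.
"hiw" has 1 vowel. The stems with 1 vowel (kor → korul, hon → honul, kum → kumul) add -ul.
The other patterns: stems with 2 vowels delete the last vowel and add -ani; stems with 3 vowels add pi- … -en around the stem.
So hiw → hiwul.

hiwul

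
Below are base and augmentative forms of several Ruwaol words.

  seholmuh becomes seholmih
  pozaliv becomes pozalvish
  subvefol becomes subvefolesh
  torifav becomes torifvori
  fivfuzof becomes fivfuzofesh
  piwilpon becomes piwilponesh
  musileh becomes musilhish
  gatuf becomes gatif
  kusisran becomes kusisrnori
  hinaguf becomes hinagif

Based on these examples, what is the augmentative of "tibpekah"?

tibpekhori

kusisran and piwilpon both end in -n yet inflect differently (kusisrnori, piwilponesh), so the final letter is not what conditions the rule; the last vowel is.
"tibpekah" has last vowel 'a'. The stems whose last vowel is 'a' (kusisran → kusisrnori, torifav → torifvori) delete the last vowel and add -ori.
So tibpekah → tibpekhori.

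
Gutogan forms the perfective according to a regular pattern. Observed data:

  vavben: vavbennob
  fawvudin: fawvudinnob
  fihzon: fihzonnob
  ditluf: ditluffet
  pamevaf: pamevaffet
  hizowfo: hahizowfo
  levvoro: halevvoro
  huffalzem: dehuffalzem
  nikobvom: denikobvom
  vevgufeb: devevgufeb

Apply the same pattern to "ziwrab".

deziwrab

"ziwrab" ends in -b. The one such stem in the data (vevgufeb → devevgufeb) adds the prefix de-, so the same rule applies.
The other patterns: stems ending in -n double the final consonant and add -ob; stems ending in -f double the final consonant and add -et; stems ending in -o add the prefix ha-.
So ziwrab → deziwrab.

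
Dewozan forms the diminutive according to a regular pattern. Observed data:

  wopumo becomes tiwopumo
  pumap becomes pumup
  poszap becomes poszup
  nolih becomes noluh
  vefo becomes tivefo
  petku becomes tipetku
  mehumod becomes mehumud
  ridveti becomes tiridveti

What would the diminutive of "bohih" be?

bohuh

ridveti and nolih both have last vowel 'i' yet inflect differently (tiridveti, noluh), so the last vowel is not what conditions the rule; whether the stem ends in a vowel or a consonant is.
"bohih" ends in a consonant. The stems ending in a consonant (poszap → poszup, nolih → noluh, pumap → pumup) change the last vowel to 'u'.
So bohih → bohuh.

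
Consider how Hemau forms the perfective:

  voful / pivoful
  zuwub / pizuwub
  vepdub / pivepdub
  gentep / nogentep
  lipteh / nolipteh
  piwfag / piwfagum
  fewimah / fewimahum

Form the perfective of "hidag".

hidagum

lipteh and fewimah both end in -h yet inflect differently (nolipteh, fewimahum), so the final letter is not what conditions the rule; the last vowel is.
"hidag" has last vowel 'a'. The stems whose last vowel is 'a' (piwfag → piwfagum, fewimah → fewimahum) add -um.
So hidag → hidagum.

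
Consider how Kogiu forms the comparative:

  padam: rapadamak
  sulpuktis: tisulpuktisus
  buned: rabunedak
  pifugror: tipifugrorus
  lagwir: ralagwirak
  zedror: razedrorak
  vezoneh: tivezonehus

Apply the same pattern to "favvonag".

tifavvonagus

"favvonag" has 3 vowels. The stems with 3 vowels (sulpuktis → tisulpuktisus, pifugror → tipifugrorus, vezoneh → tivezonehus) add ti- … -us around the stem.
The other pattern: stems with 2 vowels add ra- … -ak around the stem.
So favvonag → tifavvonagus.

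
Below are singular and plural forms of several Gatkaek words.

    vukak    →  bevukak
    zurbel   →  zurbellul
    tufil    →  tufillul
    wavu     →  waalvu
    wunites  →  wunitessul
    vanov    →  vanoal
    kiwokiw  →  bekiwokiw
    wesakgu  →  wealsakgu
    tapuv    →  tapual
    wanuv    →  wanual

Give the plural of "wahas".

"wahas" ends in -s. The one such stem in the data (wunites → wunitessul) doubles the final consonant and adds -ul (as do zurbel, tufil), so the same rule applies.
The other patterns: stems ending in -u insert -al- after the first vowel; stems ending in -v drop the final letter and add -al; stems ending in -k or -w add the prefix be-.
So wahas → wahassul.

wahassul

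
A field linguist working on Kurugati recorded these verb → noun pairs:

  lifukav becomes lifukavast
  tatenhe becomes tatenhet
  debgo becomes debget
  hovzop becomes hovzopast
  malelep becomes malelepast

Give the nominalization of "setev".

setevast

hovzop and debgo both have last vowel 'o' yet inflect differently (hovzopast, debget), so the last vowel is not what conditions the rule; whether the stem ends in a vowel or a consonant is.
"setev" ends in a consonant. The stems ending in a consonant (lifukav → lifukavast, malelep → malelepast, hovzop → hovzopast) add -ast.
The other pattern: stems ending in a vowel drop the final letter and add -et.
So setev → setevast.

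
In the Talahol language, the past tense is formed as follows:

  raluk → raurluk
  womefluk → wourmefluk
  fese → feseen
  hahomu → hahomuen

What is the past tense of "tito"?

titoen

womefluk and hahomu both have last vowel 'u' yet inflect differently (wourmefluk, hahomuen), so the last vowel is not what conditions the rule; whether the stem ends in a vowel or a consonant is.
"tito" ends in a vowel. The stems ending in a vowel (fese → feseen, hahomu → hahomuen) add -en.
So tito → titoen.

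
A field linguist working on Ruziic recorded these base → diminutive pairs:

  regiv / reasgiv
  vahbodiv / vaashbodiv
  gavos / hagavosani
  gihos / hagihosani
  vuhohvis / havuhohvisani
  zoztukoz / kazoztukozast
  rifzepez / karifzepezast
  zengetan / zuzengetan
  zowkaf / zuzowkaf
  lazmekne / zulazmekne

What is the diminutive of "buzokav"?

regiv and vuhohvis both have last vowel 'i' yet inflect differently (reasgiv, havuhohvisani), so the last vowel is not what conditions the rule; the final letter is.
"buzokav" ends in -v. The stems ending in -v (regiv → reasgiv, vahbodiv → vaashbodiv) insert -as- after the first vowel.
The other patterns: stems ending in -s add ha- … -ani around the stem; stems ending in -z add ka- … -ast around the stem; stems ending in -e, -f or -n add the prefix zu-.
So buzokav → buaszokav.

buaszokav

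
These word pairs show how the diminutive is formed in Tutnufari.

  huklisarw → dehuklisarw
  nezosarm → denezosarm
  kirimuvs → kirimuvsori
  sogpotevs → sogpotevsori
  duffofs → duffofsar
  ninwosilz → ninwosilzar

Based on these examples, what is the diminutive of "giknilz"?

giknilzar

"giknilz" has second-to-last letter 'l'. The one such stem in the data (ninwosilz → ninwosilzar) adds -ar, so the same rule applies.
The other patterns: stems whose second-to-last letter is 'r' add the prefix de-; stems whose second-to-last letter is 'v' add -ori.
So giknilz → giknilzar.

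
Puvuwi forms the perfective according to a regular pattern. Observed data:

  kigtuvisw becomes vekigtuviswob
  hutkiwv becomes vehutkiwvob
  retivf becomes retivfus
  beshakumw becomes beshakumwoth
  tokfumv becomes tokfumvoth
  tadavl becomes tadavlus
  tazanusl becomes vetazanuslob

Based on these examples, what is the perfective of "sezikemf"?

sezikemfoth

"sezikemf" has second-to-last letter 'm'. The stems whose second-to-last letter is 'm' (tokfumv → tokfumvoth, beshakumw → beshakumwoth) add -oth.
The other patterns: stems whose second-to-last letter is 'v' add -us; stems whose second-to-last letter is 's' or 'w' add ve- … -ob around the stem.
So sezikemf → sezikemfoth.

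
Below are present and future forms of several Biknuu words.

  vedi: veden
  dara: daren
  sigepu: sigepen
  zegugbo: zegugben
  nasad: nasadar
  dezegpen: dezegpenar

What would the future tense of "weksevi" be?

wekseven

dara and nasad both have last vowel 'a' yet inflect differently (daren, nasadar), so the last vowel is not what conditions the rule; whether the stem ends in a vowel or a consonant is.
"weksevi" ends in a vowel. The stems ending in a vowel (vedi → veden, dara → daren, sigepu → sigepen) drop the final letter and add -en.
So weksevi → wekseven.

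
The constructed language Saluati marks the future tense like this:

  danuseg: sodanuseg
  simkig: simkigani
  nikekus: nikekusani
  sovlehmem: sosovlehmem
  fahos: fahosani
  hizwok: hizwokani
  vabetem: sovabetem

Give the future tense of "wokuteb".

danuseg and simkig both end in -g yet inflect differently (sodanuseg, simkigani), so the final letter is not what conditions the rule; the last vowel is.
"wokuteb" has last vowel 'e'. The stems whose last vowel is 'e' (sovlehmem → sosovlehmem, danuseg → sodanuseg, vabetem → sovabetem) add the prefix so-.
The other pattern: stems whose last vowel is 'i', 'o' or 'u' add -ani.
So wokuteb → sowokuteb.

sowokuteb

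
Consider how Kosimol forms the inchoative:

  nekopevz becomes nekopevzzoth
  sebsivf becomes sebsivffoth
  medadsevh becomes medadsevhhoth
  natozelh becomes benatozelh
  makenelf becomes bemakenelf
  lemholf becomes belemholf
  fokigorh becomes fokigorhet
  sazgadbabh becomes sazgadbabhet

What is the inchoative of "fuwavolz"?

medadsevh and natozelh both end in -h yet inflect differently (medadsevhhoth, benatozelh), so the final letter is not what conditions the rule; the second-to-last letter is.
"fuwavolz" has second-to-last letter 'l'. The stems whose second-to-last letter is 'l' (natozelh → benatozelh, makenelf → bemakenelf, lemholf → belemholf) add the prefix be-.
So fuwavolz → befuwavolz.

befuwavolz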